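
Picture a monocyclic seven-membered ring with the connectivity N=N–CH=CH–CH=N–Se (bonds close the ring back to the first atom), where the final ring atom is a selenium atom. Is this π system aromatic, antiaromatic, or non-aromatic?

Antiaromatic

Every ring atom contributes a p orbital perpendicular to the ring (the double-bond atoms are sp², each contributing one p electron; each =N– nitrogen is pyridine-type (lone pair in the sp² plane, one electron in the p orbital); the selenium donates one lone pair from its p orbital), so the π system is cyclic and fully conjugated.
Tallying contributions gives 3 × 2 = 6 from the double-bond units + 2 from the Se atom = 8.
8 = 4(2); a planar, fully conjugated 4n system is antiaromatic.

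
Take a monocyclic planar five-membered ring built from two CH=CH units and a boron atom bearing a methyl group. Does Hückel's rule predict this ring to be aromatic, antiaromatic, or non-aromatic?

Antiaromatic

Check conjugation: every atom in a ring double bond is sp² and brings one electron to the p orbital; the boron has an empty p orbital — every position has a p orbital, so the cyclic π system is continuous.
Tallying contributions gives 2 × 2 = 4 from the double-bond units + 0 from the B(methyl) atom = 4.
4 is a 4n count (n = 1), so the planar conjugated ring is antiaromatic.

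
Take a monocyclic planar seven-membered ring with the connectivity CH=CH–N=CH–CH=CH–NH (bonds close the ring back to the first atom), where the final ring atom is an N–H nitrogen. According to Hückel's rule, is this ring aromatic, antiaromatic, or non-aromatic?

Antiaromatic

The p orbitals form a continuous loop: every atom in a ring double bond is sp² and brings one electron to the p orbital; each sp² =N– keeps its lone pair in-plane and puts one electron into the π system; the pyrrole-type nitrogen donates its lone pair from the p orbital. The ring is fully conjugated.
Counting π electrons: 3 × 2 = 6 from the double-bond units + 2 from the NH atom = 8.
8 = 4(2); a planar, fully conjugated 4n system is antiaromatic.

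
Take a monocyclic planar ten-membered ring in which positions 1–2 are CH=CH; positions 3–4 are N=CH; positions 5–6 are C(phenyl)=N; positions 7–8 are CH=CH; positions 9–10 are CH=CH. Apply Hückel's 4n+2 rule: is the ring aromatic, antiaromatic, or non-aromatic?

Aromatic

The p orbitals form a continuous loop: every atom in a ring double bond is sp² and brings one electron to the p orbital; each sp² =N– keeps its lone pair in-plane and puts one electron into the π system. The ring is fully conjugated.
Tallying contributions gives 5 × 2 = 10 from the 5 double-bond units.
10 = 4(2) + 2, which satisfies Hückel's 4n+2 rule.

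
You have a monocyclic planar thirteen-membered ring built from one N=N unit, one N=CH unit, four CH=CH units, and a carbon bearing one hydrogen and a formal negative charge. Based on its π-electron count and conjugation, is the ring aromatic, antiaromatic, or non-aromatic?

Every ring atom contributes a p orbital perpendicular to the ring (each doubly-bonded ring atom is sp² with one p-orbital electron; each =N– nitrogen is pyridine-type (lone pair in the sp² plane, one electron in the p orbital); the carbanion's lone pair occupies the p orbital), so the π system is cyclic and fully conjugated.
Adding the contributions, 6 × 2 = 12 from the double-bond units + 2 from the CH(-) atom = 14.
14 = 4(3) + 2, which satisfies Hückel's 4n+2 rule.

Aromatic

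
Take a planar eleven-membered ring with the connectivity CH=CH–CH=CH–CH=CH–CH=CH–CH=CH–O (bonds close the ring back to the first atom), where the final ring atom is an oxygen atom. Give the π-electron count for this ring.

12

All ring atoms are sp² and supply a p orbital to the ring (each doubly-bonded ring atom is sp² with one p-orbital electron; the oxygen donates one lone pair from its p orbital); the conjugation is uninterrupted.
π-electron count: 5 × 2 = 10 from the double-bond units + 2 from the O atom = 12.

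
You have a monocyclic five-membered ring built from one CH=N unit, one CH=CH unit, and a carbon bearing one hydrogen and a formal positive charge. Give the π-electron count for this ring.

All ring atoms are sp² and supply a p orbital to the ring (the double-bond atoms are sp², each contributing one p electron; the doubly-bonded nitrogens are pyridine-type — their lone pairs lie in the ring plane, leaving one electron in the p orbital; the carbocation has an empty p orbital); the conjugation is uninterrupted.
π-electron count: 2 × 2 = 4 from the double-bond units + 0 from the CH(+) atom = 4.

4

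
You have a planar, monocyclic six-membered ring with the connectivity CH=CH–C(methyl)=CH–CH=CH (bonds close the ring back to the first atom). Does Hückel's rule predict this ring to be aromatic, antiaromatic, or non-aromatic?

Every ring atom contributes a p orbital perpendicular to the ring (the double-bond atoms are sp², each contributing one p electron), so the π system is cyclic and fully conjugated.
π-electron count: 3 × 2 = 6 from the 3 double-bond units.
That gives a 4n+2 count (6, n = 1).

Aromatic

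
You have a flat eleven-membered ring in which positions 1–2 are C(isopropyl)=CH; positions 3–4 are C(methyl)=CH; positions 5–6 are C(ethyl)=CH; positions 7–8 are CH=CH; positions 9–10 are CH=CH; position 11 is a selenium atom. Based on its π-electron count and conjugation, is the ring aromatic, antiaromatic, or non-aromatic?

Antiaromatic

Check conjugation: each doubly-bonded ring atom is sp² with one p-orbital electron; the selenium donates one lone pair from its p orbital — every position has a p orbital, so the cyclic π system is continuous.
Counting π electrons: 5 × 2 = 10 from the double-bond units + 2 from the Se atom = 12.
12 is a 4n count (n = 3), so the planar conjugated ring is antiaromatic.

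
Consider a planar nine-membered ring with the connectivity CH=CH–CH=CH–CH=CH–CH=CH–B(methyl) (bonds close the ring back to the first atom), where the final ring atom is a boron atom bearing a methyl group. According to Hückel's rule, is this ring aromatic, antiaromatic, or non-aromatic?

Check conjugation: each doubly-bonded ring atom is sp² with one p-orbital electron; the boron has an empty p orbital — every position has a p orbital, so the cyclic π system is continuous.
π-electron count: 4 × 2 = 8 from the double-bond units + 0 from the B(methyl) atom = 8.
A 4n π count (8, n = 2) in a planar conjugated ring means antiaromatic.

Antiaromatic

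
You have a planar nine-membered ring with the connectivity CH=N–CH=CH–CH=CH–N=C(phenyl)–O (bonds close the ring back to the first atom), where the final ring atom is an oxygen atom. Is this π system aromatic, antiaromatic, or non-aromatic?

Aromatic

The p orbitals form a continuous loop: the double-bond atoms are sp², each contributing one p electron; each sp² =N– keeps its lone pair in-plane and puts one electron into the π system; the oxygen donates one lone pair from its p orbital. The ring is fully conjugated.
Adding the contributions, 4 × 2 = 8 from the double-bond units + 2 from the O atom = 10.
With 10 π electrons (n = 2), the Hückel 4n+2 condition holds.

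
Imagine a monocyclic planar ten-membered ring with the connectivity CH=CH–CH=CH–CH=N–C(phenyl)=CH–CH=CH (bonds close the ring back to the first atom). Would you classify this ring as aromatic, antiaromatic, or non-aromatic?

Every ring atom contributes a p orbital perpendicular to the ring (the double-bond atoms are sp², each contributing one p electron; the doubly-bonded nitrogens are pyridine-type — their lone pairs lie in the ring plane, leaving one electron in the p orbital), so the π system is cyclic and fully conjugated.
Adding the contributions, 5 × 2 = 10 from the 5 double-bond units.
10 = 4(2) + 2, which satisfies Hückel's 4n+2 rule.

Aromatic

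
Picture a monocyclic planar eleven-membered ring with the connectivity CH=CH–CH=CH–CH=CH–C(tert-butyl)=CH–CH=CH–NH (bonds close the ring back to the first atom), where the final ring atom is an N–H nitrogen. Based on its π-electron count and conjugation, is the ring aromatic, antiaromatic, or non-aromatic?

All ring atoms are sp² and supply a p orbital to the ring (the double-bond atoms are sp², each contributing one p electron; the pyrrole-type nitrogen donates its lone pair from the p orbital); the conjugation is uninterrupted.
Adding the contributions, 5 × 2 = 10 from the double-bond units + 2 from the NH atom = 12.
12 = 4(3); a planar, fully conjugated 4n system is antiaromatic.

Antiaromatic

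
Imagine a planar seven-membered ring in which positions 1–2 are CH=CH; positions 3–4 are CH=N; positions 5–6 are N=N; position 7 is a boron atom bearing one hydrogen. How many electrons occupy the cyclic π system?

Every ring atom contributes a p orbital perpendicular to the ring (the double-bond atoms are sp², each contributing one p electron; each =N– nitrogen is pyridine-type (lone pair in the sp² plane, one electron in the p orbital); the boron has an empty p orbital), so the π system is cyclic and fully conjugated.
π-electron count: 3 × 2 = 6 from the double-bond units + 0 from the BH atom = 6.

6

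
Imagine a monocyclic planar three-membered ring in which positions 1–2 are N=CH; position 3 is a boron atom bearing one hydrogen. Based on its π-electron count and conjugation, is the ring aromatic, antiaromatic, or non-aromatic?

Aromatic

Check conjugation: each doubly-bonded ring atom is sp² with one p-orbital electron; each sp² =N– keeps its lone pair in-plane and puts one electron into the π system; the boron has an empty p orbital — every position has a p orbital, so the cyclic π system is continuous.
Adding the contributions, 1 × 2 = 2 from the double-bond unit + 0 from the BH atom = 2.
That gives a 4n+2 count (2, n = 0).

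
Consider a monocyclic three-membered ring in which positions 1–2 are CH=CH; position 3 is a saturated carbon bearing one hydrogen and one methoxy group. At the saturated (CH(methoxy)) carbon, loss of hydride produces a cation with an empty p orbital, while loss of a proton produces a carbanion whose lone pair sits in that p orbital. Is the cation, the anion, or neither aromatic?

The cation

In either ion the ring is fully conjugated: every atom, including the new sp² carbon, supplies a p orbital.
Cation: 1 × 2 + 0 = 2 π electrons → 4(0)+2, aromatic.
Anion: 1 × 2 + 2 = 4 π electrons → 4(1), antiaromatic.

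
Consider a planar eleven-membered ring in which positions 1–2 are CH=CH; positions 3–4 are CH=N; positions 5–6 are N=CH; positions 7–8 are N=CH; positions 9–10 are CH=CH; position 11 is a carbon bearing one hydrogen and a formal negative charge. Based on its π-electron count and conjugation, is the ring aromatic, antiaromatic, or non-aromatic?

Antiaromatic

The p orbitals form a continuous loop: each doubly-bonded ring atom is sp² with one p-orbital electron; each sp² =N– keeps its lone pair in-plane and puts one electron into the π system; the carbanion's lone pair occupies the p orbital. The ring is fully conjugated.
Tallying contributions gives 5 × 2 = 10 from the double-bond units + 2 from the CH(-) atom = 12.
12 is a 4n count (n = 3), so the planar conjugated ring is antiaromatic.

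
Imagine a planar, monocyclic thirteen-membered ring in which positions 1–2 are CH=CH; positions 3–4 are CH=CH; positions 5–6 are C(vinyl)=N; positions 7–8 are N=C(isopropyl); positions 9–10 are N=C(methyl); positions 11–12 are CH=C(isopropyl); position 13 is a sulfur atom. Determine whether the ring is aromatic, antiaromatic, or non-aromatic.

Aromatic

Every ring atom contributes a p orbital perpendicular to the ring (the double-bond atoms are sp², each contributing one p electron; each =N– nitrogen is pyridine-type (lone pair in the sp² plane, one electron in the p orbital); the sulfur donates one lone pair from its p orbital), so the π system is cyclic and fully conjugated.
Tallying contributions gives 6 × 2 = 12 from the double-bond units + 2 from the S atom = 14.
Since 14 = 4·3 + 2, the ring meets the 4n+2 criterion.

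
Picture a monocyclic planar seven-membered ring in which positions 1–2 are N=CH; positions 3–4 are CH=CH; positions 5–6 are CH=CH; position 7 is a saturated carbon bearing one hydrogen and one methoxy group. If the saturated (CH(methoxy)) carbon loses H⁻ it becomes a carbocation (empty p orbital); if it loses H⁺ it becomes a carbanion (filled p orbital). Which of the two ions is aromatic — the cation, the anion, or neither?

The cation

Both ions have a continuous loop of p orbitals — each ring atom is sp².
Cation: 3 × 2 + 0 = 6 π electrons → 4(1)+2, aromatic.
Anion: 3 × 2 + 2 = 8 π electrons → 4(2), antiaromatic.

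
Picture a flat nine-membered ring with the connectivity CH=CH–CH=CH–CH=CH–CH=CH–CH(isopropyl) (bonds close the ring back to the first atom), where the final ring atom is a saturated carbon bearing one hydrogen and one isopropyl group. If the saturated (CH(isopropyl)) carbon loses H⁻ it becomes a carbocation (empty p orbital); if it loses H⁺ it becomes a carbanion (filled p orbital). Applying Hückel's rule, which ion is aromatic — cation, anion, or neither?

In both ions every ring atom is sp² and contributes a p orbital, so both rings are fully conjugated.
Cation: 4 × 2 + 0 = 8 π electrons → 4(2), antiaromatic.
Anion: 4 × 2 + 2 = 10 π electrons → 4(2)+2, aromatic.

The anion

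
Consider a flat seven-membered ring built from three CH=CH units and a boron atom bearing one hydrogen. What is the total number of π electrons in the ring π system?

All ring atoms are sp² and supply a p orbital to the ring (every atom in a ring double bond is sp² and brings one electron to the p orbital; the boron has an empty p orbital); the conjugation is uninterrupted.
Adding the contributions, 3 × 2 = 6 from the double-bond units + 0 from the BH atom = 6.

6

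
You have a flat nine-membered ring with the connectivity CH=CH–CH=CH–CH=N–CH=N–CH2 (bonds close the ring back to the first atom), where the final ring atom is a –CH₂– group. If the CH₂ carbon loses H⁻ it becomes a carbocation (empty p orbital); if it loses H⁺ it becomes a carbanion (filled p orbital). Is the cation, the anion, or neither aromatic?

The anion

Once that carbon is sp², every ring atom has a p orbital and both ions are fully conjugated.
Cation: 4 × 2 + 0 = 8 π electrons → 4(2), antiaromatic.
Anion: 4 × 2 + 2 = 10 π electrons → 4(2)+2, aromatic.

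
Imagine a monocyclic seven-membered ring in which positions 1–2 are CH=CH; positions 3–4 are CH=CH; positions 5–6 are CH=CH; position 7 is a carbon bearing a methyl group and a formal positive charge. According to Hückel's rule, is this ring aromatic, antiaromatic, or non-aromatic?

All ring atoms are sp² and supply a p orbital to the ring (every atom in a ring double bond is sp² and brings one electron to the p orbital; the carbocation has an empty p orbital); the conjugation is uninterrupted.
Counting π electrons: 3 × 2 = 6 from the double-bond units + 0 from the C(methyl)(+) atom = 6.
That gives a 4n+2 count (6, n = 1).

Aromatic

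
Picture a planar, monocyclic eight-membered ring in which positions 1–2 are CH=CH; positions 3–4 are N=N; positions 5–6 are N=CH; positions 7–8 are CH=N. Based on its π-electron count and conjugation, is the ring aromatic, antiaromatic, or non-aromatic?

The p orbitals form a continuous loop: the double-bond atoms are sp², each contributing one p electron; each =N– nitrogen is pyridine-type (lone pair in the sp² plane, one electron in the p orbital). The ring is fully conjugated.
Counting π electrons: 4 × 2 = 8 from the 4 double-bond units.
8 is a 4n count (n = 2), so the planar conjugated ring is antiaromatic.

Antiaromatic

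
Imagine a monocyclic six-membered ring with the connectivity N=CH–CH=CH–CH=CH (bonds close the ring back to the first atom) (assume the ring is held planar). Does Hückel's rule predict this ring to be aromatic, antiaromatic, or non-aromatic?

Every ring atom contributes a p orbital perpendicular to the ring (each doubly-bonded ring atom is sp² with one p-orbital electron; each sp² =N– keeps its lone pair in-plane and puts one electron into the π system), so the π system is cyclic and fully conjugated.
Adding the contributions, 3 × 2 = 6 from the 3 double-bond units.
6 = 4(1) + 2, which satisfies Hückel's 4n+2 rule.

Aromatic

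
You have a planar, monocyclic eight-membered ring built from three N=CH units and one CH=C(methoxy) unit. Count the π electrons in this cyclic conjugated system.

All ring atoms are sp² and supply a p orbital to the ring (the double-bond atoms are sp², each contributing one p electron; each sp² =N– keeps its lone pair in-plane and puts one electron into the π system); the conjugation is uninterrupted.
Counting π electrons: 4 × 2 = 8 from the 4 double-bond units.

8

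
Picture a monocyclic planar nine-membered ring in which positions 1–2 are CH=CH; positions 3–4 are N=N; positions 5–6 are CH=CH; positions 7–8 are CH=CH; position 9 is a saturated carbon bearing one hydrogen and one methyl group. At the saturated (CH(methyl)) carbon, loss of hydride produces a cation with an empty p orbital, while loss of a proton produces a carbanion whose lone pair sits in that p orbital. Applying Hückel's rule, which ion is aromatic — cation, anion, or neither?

In either ion the ring is fully conjugated: every atom, including the new sp² carbon, supplies a p orbital.
Cation: 4 × 2 + 0 = 8 π electrons → 4(2), antiaromatic.
Anion: 4 × 2 + 2 = 10 π electrons → 4(2)+2, aromatic.

The anion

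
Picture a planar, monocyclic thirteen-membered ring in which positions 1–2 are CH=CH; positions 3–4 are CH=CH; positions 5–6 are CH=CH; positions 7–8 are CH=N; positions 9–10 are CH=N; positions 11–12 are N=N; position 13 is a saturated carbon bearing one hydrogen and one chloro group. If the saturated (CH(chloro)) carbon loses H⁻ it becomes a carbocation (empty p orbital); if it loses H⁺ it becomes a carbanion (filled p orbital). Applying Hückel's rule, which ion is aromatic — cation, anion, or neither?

In both ions every ring atom is sp² and contributes a p orbital, so both rings are fully conjugated.
Cation: 6 × 2 + 0 = 12 π electrons → 4(3), antiaromatic.
Anion: 6 × 2 + 2 = 14 π electrons → 4(3)+2, aromatic.

The anion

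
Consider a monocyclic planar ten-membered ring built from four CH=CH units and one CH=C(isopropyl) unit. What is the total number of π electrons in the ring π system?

10

The p orbitals form a continuous loop: each doubly-bonded ring atom is sp² with one p-orbital electron. The ring is fully conjugated.
Counting π electrons: 5 × 2 = 10 from the 5 double-bond units.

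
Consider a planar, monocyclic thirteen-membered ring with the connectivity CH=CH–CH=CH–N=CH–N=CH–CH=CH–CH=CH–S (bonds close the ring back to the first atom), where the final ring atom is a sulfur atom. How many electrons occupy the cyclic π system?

Check conjugation: every atom in a ring double bond is sp² and brings one electron to the p orbital; the doubly-bonded nitrogens are pyridine-type — their lone pairs lie in the ring plane, leaving one electron in the p orbital; the sulfur donates one lone pair from its p orbital — every position has a p orbital, so the cyclic π system is continuous.
Counting π electrons: 6 × 2 = 12 from the double-bond units + 2 from the S atom = 14.

14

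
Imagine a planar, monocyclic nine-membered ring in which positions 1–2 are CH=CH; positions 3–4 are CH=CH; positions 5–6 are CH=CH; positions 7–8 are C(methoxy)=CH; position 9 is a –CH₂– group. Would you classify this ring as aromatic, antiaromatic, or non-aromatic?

At the CH2 position, the tetrahedral CH₂ carbon is sp³ and has no p orbital in the ring π system; the ring's p-orbital overlap is broken there.
Without a continuous loop of overlapping p orbitals the Hückel electron count never comes into play.

Non-aromatic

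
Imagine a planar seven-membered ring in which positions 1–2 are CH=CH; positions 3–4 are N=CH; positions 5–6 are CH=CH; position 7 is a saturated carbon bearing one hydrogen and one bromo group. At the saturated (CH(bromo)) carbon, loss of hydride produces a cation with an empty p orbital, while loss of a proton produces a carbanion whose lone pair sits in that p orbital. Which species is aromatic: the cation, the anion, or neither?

In either ion the ring is fully conjugated: every atom, including the new sp² carbon, supplies a p orbital.
Cation: 3 × 2 + 0 = 6 π electrons → 4(1)+2, aromatic.
Anion: 3 × 2 + 2 = 8 π electrons → 4(2), antiaromatic.

The cation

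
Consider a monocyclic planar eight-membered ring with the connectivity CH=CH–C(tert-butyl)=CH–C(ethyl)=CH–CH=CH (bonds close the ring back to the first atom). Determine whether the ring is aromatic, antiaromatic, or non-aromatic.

All ring atoms are sp² and supply a p orbital to the ring (every atom in a ring double bond is sp² and brings one electron to the p orbital); the conjugation is uninterrupted.
Adding the contributions, 4 × 2 = 8 from the 4 double-bond units.
8 is a 4n count (n = 2), so the planar conjugated ring is antiaromatic.

Antiaromatic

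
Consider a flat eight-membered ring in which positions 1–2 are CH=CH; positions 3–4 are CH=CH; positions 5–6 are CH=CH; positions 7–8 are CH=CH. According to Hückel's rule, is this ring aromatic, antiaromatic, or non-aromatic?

All ring atoms are sp² and supply a p orbital to the ring (every atom in a ring double bond is sp² and brings one electron to the p orbital); the conjugation is uninterrupted.
Tallying contributions gives 4 × 2 = 8 from the 4 double-bond units.
With 8 = 4·2 π electrons, Hückel's rule classifies the planar ring as antiaromatic.
(This ring is cyclooctatetraene.)

Antiaromatic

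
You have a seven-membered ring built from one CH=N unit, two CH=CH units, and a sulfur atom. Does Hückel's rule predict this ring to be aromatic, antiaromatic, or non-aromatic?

Antiaromatic

Every ring atom contributes a p orbital perpendicular to the ring (the double-bond atoms are sp², each contributing one p electron; each =N– nitrogen is pyridine-type (lone pair in the sp² plane, one electron in the p orbital); the sulfur donates one lone pair from its p orbital), so the π system is cyclic and fully conjugated.
π-electron count: 3 × 2 = 6 from the double-bond units + 2 from the S atom = 8.
With 8 = 4·2 π electrons, Hückel's rule classifies the planar ring as antiaromatic.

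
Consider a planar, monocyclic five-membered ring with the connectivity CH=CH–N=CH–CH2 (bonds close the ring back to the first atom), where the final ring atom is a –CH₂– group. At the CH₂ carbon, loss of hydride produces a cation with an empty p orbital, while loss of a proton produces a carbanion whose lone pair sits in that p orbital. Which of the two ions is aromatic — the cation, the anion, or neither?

The anion

Both ions have a continuous loop of p orbitals — each ring atom is sp².
Cation: 2 × 2 + 0 = 4 π electrons → 4(1), antiaromatic.
Anion: 2 × 2 + 2 = 6 π electrons → 4(1)+2, aromatic.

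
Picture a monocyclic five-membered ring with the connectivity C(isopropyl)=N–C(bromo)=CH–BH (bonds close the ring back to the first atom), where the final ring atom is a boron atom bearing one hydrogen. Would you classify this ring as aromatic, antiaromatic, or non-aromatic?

All ring atoms are sp² and supply a p orbital to the ring (the double-bond atoms are sp², each contributing one p electron; each =N– nitrogen is pyridine-type (lone pair in the sp² plane, one electron in the p orbital); the boron has an empty p orbital); the conjugation is uninterrupted.
Adding the contributions, 2 × 2 = 4 from the double-bond units + 0 from the BH atom = 4.
4 is a 4n count (n = 1), so the planar conjugated ring is antiaromatic.

Antiaromatic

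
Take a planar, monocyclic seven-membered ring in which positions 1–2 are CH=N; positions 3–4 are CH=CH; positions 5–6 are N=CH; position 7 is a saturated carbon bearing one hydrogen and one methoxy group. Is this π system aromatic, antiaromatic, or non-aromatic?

The CH(methoxy) carbon is saturated: that saturated carbon is sp³ and has no p orbital in the ring π system. Conjugation is not continuous around the ring.
A ring that is not fully conjugated cannot be aromatic or antiaromatic regardless of its π-electron count.

Non-aromatic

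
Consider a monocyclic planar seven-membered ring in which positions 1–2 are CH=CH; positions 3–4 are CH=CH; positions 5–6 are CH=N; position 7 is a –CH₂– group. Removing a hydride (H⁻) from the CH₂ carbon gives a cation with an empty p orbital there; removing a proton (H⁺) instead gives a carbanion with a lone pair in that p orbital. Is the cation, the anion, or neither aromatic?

The cation

In either ion the ring is fully conjugated: every atom, including the new sp² carbon, supplies a p orbital.
Cation: 3 × 2 + 0 = 6 π electrons → 4(1)+2, aromatic.
Anion: 3 × 2 + 2 = 8 π electrons → 4(2), antiaromatic.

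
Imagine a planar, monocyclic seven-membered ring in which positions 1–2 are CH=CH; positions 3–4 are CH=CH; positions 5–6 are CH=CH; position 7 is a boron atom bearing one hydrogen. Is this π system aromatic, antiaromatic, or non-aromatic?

The p orbitals form a continuous loop: each doubly-bonded ring atom is sp² with one p-orbital electron; the boron has an empty p orbital. The ring is fully conjugated.
Tallying contributions gives 3 × 2 = 6 from the double-bond units + 0 from the BH atom = 6.
Since 6 = 4·1 + 2, the ring meets the 4n+2 criterion.

Aromatic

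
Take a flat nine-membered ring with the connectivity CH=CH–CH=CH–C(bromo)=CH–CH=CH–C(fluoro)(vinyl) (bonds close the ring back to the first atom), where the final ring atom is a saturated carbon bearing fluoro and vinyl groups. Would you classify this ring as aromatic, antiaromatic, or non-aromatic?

Because that saturated carbon is sp³ and has no p orbital in the ring π system at the C(fluoro)(vinyl) position, the π system cannot extend all the way around the ring.
Without a continuous loop of overlapping p orbitals the Hückel electron count never comes into play.

Non-aromatic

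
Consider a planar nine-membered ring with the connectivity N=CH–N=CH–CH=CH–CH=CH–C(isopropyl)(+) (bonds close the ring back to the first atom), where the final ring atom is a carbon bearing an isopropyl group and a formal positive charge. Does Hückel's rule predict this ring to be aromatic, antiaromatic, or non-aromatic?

Antiaromatic

Check conjugation: each doubly-bonded ring atom is sp² with one p-orbital electron; the doubly-bonded nitrogens are pyridine-type — their lone pairs lie in the ring plane, leaving one electron in the p orbital; the carbocation has an empty p orbital — every position has a p orbital, so the cyclic π system is continuous.
Tallying contributions gives 4 × 2 = 8 from the double-bond units + 0 from the C(isopropyl)(+) atom = 8.
A 4n π count (8, n = 2) in a planar conjugated ring means antiaromatic.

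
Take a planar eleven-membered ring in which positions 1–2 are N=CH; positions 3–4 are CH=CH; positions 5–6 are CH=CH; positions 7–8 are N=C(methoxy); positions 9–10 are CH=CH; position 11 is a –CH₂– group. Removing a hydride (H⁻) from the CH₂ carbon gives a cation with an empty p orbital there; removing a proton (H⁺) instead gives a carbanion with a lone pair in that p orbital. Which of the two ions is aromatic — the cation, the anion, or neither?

Once that carbon is sp², every ring atom has a p orbital and both ions are fully conjugated.
Cation: 5 × 2 + 0 = 10 π electrons → 4(2)+2, aromatic.
Anion: 5 × 2 + 2 = 12 π electrons → 4(3), antiaromatic.

The cation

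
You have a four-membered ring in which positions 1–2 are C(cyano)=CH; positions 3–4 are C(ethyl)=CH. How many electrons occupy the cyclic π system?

4

Every ring atom contributes a p orbital perpendicular to the ring (every atom in a ring double bond is sp² and brings one electron to the p orbital), so the π system is cyclic and fully conjugated.
Counting π electrons: 2 × 2 = 4 from the 2 double-bond units.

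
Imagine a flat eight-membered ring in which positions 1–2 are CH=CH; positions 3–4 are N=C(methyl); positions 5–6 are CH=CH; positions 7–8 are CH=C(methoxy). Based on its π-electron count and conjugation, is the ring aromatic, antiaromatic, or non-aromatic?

The p orbitals form a continuous loop: the double-bond atoms are sp², each contributing one p electron; the doubly-bonded nitrogens are pyridine-type — their lone pairs lie in the ring plane, leaving one electron in the p orbital. The ring is fully conjugated.
Tallying contributions gives 4 × 2 = 8 from the 4 double-bond units.
With 8 = 4·2 π electrons, Hückel's rule classifies the planar ring as antiaromatic.

Antiaromatic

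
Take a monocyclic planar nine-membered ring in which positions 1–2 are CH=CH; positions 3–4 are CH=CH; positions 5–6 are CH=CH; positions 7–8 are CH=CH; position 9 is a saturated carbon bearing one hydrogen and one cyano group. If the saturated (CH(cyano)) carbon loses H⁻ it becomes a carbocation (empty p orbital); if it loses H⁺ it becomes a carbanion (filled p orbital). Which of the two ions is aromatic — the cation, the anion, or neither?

Once that carbon is sp², every ring atom has a p orbital and both ions are fully conjugated.
Cation: 4 × 2 + 0 = 8 π electrons → 4(2), antiaromatic.
Anion: 4 × 2 + 2 = 10 π electrons → 4(2)+2, aromatic.

The anion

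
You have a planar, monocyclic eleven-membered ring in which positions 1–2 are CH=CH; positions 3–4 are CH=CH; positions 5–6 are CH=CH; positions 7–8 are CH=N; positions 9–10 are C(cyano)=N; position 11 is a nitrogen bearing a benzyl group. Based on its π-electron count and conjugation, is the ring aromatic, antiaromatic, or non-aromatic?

All ring atoms are sp² and supply a p orbital to the ring (every atom in a ring double bond is sp² and brings one electron to the p orbital; the doubly-bonded nitrogens are pyridine-type — their lone pairs lie in the ring plane, leaving one electron in the p orbital; the pyrrole-type nitrogen donates its lone pair from the p orbital); the conjugation is uninterrupted.
Adding the contributions, 5 × 2 = 10 from the double-bond units + 2 from the N(benzyl) atom = 12.
With 12 = 4·3 π electrons, Hückel's rule classifies the planar ring as antiaromatic.

Antiaromatic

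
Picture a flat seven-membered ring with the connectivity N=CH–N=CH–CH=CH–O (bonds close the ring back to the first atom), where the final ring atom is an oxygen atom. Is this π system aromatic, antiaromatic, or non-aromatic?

Antiaromatic

All ring atoms are sp² and supply a p orbital to the ring (the double-bond atoms are sp², each contributing one p electron; the doubly-bonded nitrogens are pyridine-type — their lone pairs lie in the ring plane, leaving one electron in the p orbital; the oxygen donates one lone pair from its p orbital); the conjugation is uninterrupted.
Tallying contributions gives 3 × 2 = 6 from the double-bond units + 2 from the O atom = 8.
With 8 = 4·2 π electrons, Hückel's rule classifies the planar ring as antiaromatic.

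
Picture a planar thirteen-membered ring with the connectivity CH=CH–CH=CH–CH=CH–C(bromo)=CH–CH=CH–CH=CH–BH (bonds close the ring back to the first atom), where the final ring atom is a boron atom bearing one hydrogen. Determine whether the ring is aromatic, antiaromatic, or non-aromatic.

The p orbitals form a continuous loop: each doubly-bonded ring atom is sp² with one p-orbital electron; the boron has an empty p orbital. The ring is fully conjugated.
Tallying contributions gives 6 × 2 = 12 from the double-bond units + 0 from the BH atom = 12.
A 4n π count (12, n = 3) in a planar conjugated ring means antiaromatic.

Antiaromatic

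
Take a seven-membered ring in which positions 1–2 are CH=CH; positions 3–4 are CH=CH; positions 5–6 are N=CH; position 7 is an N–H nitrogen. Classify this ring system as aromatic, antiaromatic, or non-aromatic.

Check conjugation: every atom in a ring double bond is sp² and brings one electron to the p orbital; each =N– nitrogen is pyridine-type (lone pair in the sp² plane, one electron in the p orbital); the pyrrole-type nitrogen donates its lone pair from the p orbital — every position has a p orbital, so the cyclic π system is continuous.
Adding the contributions, 3 × 2 = 6 from the double-bond units + 2 from the NH atom = 8.
8 = 4(2); a planar, fully conjugated 4n system is antiaromatic.

Antiaromatic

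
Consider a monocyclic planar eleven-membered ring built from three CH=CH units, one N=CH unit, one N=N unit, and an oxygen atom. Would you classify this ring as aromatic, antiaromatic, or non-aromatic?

All ring atoms are sp² and supply a p orbital to the ring (every atom in a ring double bond is sp² and brings one electron to the p orbital; each =N– nitrogen is pyridine-type (lone pair in the sp² plane, one electron in the p orbital); the oxygen donates one lone pair from its p orbital); the conjugation is uninterrupted.
Counting π electrons: 5 × 2 = 10 from the double-bond units + 2 from the O atom = 12.
12 is a 4n count (n = 3), so the planar conjugated ring is antiaromatic.

Antiaromatic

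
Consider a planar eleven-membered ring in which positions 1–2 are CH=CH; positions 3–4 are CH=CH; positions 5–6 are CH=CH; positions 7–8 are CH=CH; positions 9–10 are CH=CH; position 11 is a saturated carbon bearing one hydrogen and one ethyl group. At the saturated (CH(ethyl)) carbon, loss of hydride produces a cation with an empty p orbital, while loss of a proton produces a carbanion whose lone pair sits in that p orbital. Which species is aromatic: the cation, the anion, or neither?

Both ions have a continuous loop of p orbitals — each ring atom is sp².
Cation: 5 × 2 + 0 = 10 π electrons → 4(2)+2, aromatic.
Anion: 5 × 2 + 2 = 12 π electrons → 4(3), antiaromatic.

The cation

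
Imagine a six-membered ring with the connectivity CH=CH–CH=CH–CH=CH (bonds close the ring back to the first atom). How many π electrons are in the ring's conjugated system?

Check conjugation: each doubly-bonded ring atom is sp² with one p-orbital electron — every position has a p orbital, so the cyclic π system is continuous.
π-electron count: 3 × 2 = 6 from the 3 double-bond units.

6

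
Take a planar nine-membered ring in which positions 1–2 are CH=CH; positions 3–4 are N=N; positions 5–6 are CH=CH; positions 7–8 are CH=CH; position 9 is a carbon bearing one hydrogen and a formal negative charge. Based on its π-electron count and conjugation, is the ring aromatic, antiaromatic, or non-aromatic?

The p orbitals form a continuous loop: every atom in a ring double bond is sp² and brings one electron to the p orbital; the doubly-bonded nitrogens are pyridine-type — their lone pairs lie in the ring plane, leaving one electron in the p orbital; the carbanion's lone pair occupies the p orbital. The ring is fully conjugated.
Adding the contributions, 4 × 2 = 8 from the double-bond units + 2 from the CH(-) atom = 10.
With 10 π electrons (n = 2), the Hückel 4n+2 condition holds.

Aromatic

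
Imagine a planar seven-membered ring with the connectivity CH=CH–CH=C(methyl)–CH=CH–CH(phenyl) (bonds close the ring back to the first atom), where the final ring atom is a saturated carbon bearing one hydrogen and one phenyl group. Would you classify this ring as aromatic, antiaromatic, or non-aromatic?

The CH(phenyl) position has four σ bonds — that saturated carbon is sp³ and has no p orbital in the ring π system — so the cyclic conjugation is interrupted.
Broken conjugation rules out both aromaticity and antiaromaticity.

Non-aromatic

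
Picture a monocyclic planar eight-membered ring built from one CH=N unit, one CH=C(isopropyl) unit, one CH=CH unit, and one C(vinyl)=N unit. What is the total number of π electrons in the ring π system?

8

Check conjugation: each doubly-bonded ring atom is sp² with one p-orbital electron; each =N– nitrogen is pyridine-type (lone pair in the sp² plane, one electron in the p orbital) — every position has a p orbital, so the cyclic π system is continuous.
Adding the contributions, 4 × 2 = 8 from the 4 double-bond units.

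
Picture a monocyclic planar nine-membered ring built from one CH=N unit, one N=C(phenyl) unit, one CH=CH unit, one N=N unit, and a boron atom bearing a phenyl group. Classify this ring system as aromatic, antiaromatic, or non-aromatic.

Check conjugation: the double-bond atoms are sp², each contributing one p electron; each sp² =N– keeps its lone pair in-plane and puts one electron into the π system; the boron has an empty p orbital — every position has a p orbital, so the cyclic π system is continuous.
Tallying contributions gives 4 × 2 = 8 from the double-bond units + 0 from the B(phenyl) atom = 8.
A 4n π count (8, n = 2) in a planar conjugated ring means antiaromatic.

Antiaromatic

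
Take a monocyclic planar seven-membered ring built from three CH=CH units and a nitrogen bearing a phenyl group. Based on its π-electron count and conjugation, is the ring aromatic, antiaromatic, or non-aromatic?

Check conjugation: the double-bond atoms are sp², each contributing one p electron; the pyrrole-type nitrogen donates its lone pair from the p orbital — every position has a p orbital, so the cyclic π system is continuous.
Tallying contributions gives 3 × 2 = 6 from the double-bond units + 2 from the N(phenyl) atom = 8.
A 4n π count (8, n = 2) in a planar conjugated ring means antiaromatic.

Antiaromatic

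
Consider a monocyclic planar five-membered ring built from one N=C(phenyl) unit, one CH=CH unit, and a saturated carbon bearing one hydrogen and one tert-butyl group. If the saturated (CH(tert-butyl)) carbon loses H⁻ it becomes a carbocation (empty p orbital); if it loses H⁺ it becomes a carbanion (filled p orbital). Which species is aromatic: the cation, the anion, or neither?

In either ion the ring is fully conjugated: every atom, including the new sp² carbon, supplies a p orbital.
Cation: 2 × 2 + 0 = 4 π electrons → 4(1), antiaromatic.
Anion: 2 × 2 + 2 = 6 π electrons → 4(1)+2, aromatic.

The anion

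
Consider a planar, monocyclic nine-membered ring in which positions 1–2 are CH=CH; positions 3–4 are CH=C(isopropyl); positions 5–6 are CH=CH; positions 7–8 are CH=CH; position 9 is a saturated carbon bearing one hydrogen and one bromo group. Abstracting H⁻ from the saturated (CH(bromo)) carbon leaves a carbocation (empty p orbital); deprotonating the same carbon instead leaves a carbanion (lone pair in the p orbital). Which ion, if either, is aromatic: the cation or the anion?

The anion

In both ions every ring atom is sp² and contributes a p orbital, so both rings are fully conjugated.
Cation: 4 × 2 + 0 = 8 π electrons → 4(2), antiaromatic.
Anion: 4 × 2 + 2 = 10 π electrons → 4(2)+2, aromatic.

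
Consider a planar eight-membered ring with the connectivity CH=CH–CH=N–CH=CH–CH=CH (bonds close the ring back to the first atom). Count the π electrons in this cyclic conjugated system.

8

The p orbitals form a continuous loop: every atom in a ring double bond is sp² and brings one electron to the p orbital; each sp² =N– keeps its lone pair in-plane and puts one electron into the π system. The ring is fully conjugated.
Tallying contributions gives 4 × 2 = 8 from the 4 double-bond units.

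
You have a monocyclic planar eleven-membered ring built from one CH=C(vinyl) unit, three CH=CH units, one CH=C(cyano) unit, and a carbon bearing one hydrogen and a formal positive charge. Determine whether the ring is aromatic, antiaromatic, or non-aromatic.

Aromatic

The p orbitals form a continuous loop: each doubly-bonded ring atom is sp² with one p-orbital electron; the carbocation has an empty p orbital. The ring is fully conjugated.
Tallying contributions gives 5 × 2 = 10 from the double-bond units + 0 from the CH(+) atom = 10.
10 = 4(2) + 2, which satisfies Hückel's 4n+2 rule.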